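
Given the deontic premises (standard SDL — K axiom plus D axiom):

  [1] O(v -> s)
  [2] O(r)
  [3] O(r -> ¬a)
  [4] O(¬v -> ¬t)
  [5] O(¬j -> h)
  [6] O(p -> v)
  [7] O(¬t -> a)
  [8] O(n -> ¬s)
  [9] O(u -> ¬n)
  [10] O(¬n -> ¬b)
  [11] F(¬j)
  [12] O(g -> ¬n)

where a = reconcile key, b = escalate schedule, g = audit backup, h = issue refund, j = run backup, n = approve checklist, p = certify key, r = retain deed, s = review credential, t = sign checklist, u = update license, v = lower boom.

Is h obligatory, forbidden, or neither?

Neither

Premise 5 is O(¬j -> h), but O(¬j) is not derivable from the premises, so it does not yield O(h).
No premise or chain of K-axiom applications forces O(h), and none forces O(¬h). So h is neither obligatory nor forbidden under these norms.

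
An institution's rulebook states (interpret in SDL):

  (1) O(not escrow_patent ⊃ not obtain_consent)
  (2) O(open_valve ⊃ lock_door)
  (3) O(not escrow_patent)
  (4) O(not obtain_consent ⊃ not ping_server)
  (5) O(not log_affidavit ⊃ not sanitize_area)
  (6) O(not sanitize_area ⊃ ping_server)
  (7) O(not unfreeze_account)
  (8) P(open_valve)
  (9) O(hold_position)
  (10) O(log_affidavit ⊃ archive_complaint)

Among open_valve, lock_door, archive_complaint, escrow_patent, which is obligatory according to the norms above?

Premise 3 states O(not escrow_patent) outright.
Applying K to premise 1 (O(not escrow_patent ⊃ not obtain_consent)) and O(not escrow_patent) yields O(not obtain_consent).
Applying K to premise 4 (O(not obtain_consent ⊃ not ping_server)) and O(not obtain_consent) yields O(not ping_server).
The contrapositive of premise 6 (O(not sanitize_area ⊃ ping_server)) is O(not ping_server ⊃ sanitize_area), and O(not ping_server) is already established, so O(sanitize_area).
Premise 5 is O(not log_affidavit ⊃ not sanitize_area); contrapositively O(sanitize_area ⊃ log_affidavit). Since O(sanitize_area) holds, K gives O(log_affidavit).
From O(log_affidavit) and premise 10, O(log_affidavit ⊃ archive_complaint), we obtain O(archive_complaint).
So O(archive_complaint) holds — archive_complaint is obligatory. None of the other listed options is made obligatory by any chain of premises.

archive_complaint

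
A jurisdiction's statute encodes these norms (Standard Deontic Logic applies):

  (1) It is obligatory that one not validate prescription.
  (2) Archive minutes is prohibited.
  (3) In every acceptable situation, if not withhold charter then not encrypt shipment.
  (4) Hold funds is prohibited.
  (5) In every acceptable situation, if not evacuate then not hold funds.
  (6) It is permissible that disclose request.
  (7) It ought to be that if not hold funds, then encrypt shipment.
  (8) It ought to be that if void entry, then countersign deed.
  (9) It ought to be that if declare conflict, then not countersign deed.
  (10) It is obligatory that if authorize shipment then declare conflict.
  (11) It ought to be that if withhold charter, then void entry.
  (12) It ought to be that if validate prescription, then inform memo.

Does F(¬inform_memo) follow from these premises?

Premise 12 is O(validate_prescription → inform_memo), but O(validate_prescription) is not derivable from the premises, so it does not yield O(inform_memo).
No other premise forces O(inform_memo). An ideal world satisfying every premise can still have ¬inform_memo true, so F(¬inform_memo) is not derivable.

No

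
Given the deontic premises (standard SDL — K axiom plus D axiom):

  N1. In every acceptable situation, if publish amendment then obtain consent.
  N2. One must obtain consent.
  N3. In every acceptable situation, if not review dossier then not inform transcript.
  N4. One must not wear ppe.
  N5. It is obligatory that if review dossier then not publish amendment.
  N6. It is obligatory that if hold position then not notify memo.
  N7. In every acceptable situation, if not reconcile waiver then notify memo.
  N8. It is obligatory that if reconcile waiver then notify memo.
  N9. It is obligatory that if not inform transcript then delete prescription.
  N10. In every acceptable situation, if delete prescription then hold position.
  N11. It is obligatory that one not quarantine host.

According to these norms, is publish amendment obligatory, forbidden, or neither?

Forbidden

By case analysis on ¬reconcile_waiver: premise 7 gives O(¬reconcile_waiver → notify_memo) and premise 8 gives O(reconcile_waiver → notify_memo), so O(notify_memo) either way.
Premise 6, O(hold_position → ¬notify_memo), contraposes to O(notify_memo → ¬hold_position); with O(notify_memo) we get O(¬hold_position).
The contrapositive of premise 10 (O(delete_prescription → hold_position)) is O(¬hold_position → ¬delete_prescription), and O(¬hold_position) is already established, so O(¬delete_prescription).
Premise 9 is O(¬inform_transcript → delete_prescription); contrapositively O(¬delete_prescription → inform_transcript). Since O(¬delete_prescription) holds, K gives O(inform_transcript).
Premise 3, O(¬review_dossier → ¬inform_transcript), contraposes to O(inform_transcript → review_dossier); with O(inform_transcript) we get O(review_dossier).
Premise 5 is O(review_dossier → ¬publish_amendment); since O(review_dossier), deontic closure gives O(¬publish_amendment).
Premises 1, 2, 4, 11 do not contribute to this derivation.
Thus O(¬publish_amendment), which is F(publish_amendment): publish_amendment is forbidden.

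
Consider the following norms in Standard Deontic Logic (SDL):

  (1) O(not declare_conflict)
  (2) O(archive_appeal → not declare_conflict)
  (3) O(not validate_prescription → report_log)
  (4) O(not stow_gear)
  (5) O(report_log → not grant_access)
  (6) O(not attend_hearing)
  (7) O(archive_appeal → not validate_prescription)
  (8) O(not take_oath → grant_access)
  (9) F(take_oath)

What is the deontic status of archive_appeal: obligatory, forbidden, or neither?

Forbidden

Premise 9, F(take_oath), is equivalent to O(not take_oath).
Premise 8 is O(not take_oath → grant_access); since O(not take_oath), deontic closure gives O(grant_access).
Premise 5 is O(report_log → not grant_access); contrapositively O(grant_access → not report_log). Since O(grant_access) holds, K gives O(not report_log).
Premise 3 is O(not validate_prescription → report_log); contrapositively O(not report_log → validate_prescription). Since O(not report_log) holds, K gives O(validate_prescription).
Premise 7 is O(archive_appeal → not validate_prescription); contrapositively O(validate_prescription → not archive_appeal). Since O(validate_prescription) holds, K gives O(not archive_appeal).
Premises 1, 2, 4, 6 do not contribute to this derivation.
Thus O(not archive_appeal), which is F(archive_appeal): archive_appeal is forbidden.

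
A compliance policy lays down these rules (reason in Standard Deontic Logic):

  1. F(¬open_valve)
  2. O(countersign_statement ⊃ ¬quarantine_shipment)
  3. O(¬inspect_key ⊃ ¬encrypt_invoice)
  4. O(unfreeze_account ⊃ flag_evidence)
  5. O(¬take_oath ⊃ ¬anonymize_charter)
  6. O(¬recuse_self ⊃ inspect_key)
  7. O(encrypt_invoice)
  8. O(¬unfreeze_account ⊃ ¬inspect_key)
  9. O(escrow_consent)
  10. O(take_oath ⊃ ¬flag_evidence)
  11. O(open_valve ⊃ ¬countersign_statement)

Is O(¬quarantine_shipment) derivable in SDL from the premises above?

Premise 2 is O(countersign_statement ⊃ ¬quarantine_shipment), but O(countersign_statement) is not derivable from the premises, so it does not yield O(¬quarantine_shipment).
No other premise forces O(¬quarantine_shipment). An ideal world satisfying every premise can still have ¬quarantine_shipment false, so O(¬quarantine_shipment) is not derivable.

No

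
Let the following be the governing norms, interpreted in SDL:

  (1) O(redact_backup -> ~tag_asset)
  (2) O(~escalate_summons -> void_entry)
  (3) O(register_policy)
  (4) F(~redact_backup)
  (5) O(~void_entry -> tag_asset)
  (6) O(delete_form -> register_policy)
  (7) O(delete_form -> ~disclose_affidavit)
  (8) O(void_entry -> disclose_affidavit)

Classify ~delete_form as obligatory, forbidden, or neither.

Obligatory

Premise 4 is F(~redact_backup), i.e. O(redact_backup).
Premise 1 is O(redact_backup -> ~tag_asset); since O(redact_backup), deontic closure gives O(~tag_asset).
Premise 5, O(~void_entry -> tag_asset), contraposes to O(~tag_asset -> void_entry); with O(~tag_asset) we get O(void_entry).
Premise 8 is O(void_entry -> disclose_affidavit); since O(void_entry), deontic closure gives O(disclose_affidavit).
Premise 7, O(delete_form -> ~disclose_affidavit), contraposes to O(disclose_affidavit -> ~delete_form); with O(disclose_affidavit) we get O(~delete_form).
Premises 2, 3, 6 do not contribute to this derivation.
Hence ~delete_form is obligatory.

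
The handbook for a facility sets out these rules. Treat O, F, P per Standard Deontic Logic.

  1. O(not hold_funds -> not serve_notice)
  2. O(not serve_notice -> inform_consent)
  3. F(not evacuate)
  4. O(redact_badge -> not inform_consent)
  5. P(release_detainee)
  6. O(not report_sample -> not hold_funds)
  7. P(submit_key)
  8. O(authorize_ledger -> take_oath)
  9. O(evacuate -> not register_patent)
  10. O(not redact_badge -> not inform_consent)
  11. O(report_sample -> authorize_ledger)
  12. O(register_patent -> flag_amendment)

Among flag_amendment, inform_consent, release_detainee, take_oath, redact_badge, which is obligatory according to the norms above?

Premises 10 and 4 are O(not redact_badge -> not inform_consent) and O(redact_badge -> not inform_consent); every ideal world satisfies not redact_badge or redact_badge, so in either case not inform_consent holds — hence O(not inform_consent).
Premise 2 is O(not serve_notice -> inform_consent); contrapositively O(not inform_consent -> serve_notice). Since O(not inform_consent) holds, K gives O(serve_notice).
The contrapositive of premise 1 (O(not hold_funds -> not serve_notice)) is O(serve_notice -> hold_funds), and O(serve_notice) is already established, so O(hold_funds).
Premise 6, O(not report_sample -> not hold_funds), contraposes to O(hold_funds -> report_sample); with O(hold_funds) we get O(report_sample).
With premise 11, O(report_sample -> authorize_ledger), the K-axiom yields O(authorize_ledger).
Premise 8 is O(authorize_ledger -> take_oath); since O(authorize_ledger), deontic closure gives O(take_oath).
So O(take_oath) holds — take_oath is obligatory. None of the other listed options is made obligatory by any chain of premises.

take_oath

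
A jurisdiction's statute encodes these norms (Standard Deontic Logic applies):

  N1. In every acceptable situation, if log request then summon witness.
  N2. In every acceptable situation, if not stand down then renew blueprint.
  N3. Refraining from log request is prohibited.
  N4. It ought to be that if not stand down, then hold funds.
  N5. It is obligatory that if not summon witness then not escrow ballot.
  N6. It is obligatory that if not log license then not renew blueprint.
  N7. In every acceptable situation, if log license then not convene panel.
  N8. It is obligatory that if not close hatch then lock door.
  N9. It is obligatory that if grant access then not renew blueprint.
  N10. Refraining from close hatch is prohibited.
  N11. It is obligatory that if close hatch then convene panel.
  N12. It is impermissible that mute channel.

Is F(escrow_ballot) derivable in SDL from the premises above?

Premise 5 is O(¬summon_witness → ¬escrow_ballot), but O(¬summon_witness) is not derivable from the premises, so it does not yield O(¬escrow_ballot).
No other premise forces O(¬escrow_ballot). An ideal world satisfying every premise can still have escrow_ballot true, so F(escrow_ballot) is not derivable.

No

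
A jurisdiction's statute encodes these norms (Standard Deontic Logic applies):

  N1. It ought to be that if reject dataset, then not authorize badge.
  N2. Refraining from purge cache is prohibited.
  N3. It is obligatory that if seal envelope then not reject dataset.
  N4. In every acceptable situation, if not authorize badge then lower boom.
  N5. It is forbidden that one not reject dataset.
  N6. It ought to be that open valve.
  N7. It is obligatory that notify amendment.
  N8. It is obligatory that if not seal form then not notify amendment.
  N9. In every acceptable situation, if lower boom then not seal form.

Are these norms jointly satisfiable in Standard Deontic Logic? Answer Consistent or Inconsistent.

Premise 7 states O(notify_amendment) outright.
Premise 8, O(¬seal_form → ¬notify_amendment), contraposes to O(notify_amendment → seal_form); with O(notify_amendment) we get O(seal_form).
The contrapositive of premise 9 (O(lower_boom → ¬seal_form)) is O(seal_form → ¬lower_boom), and O(seal_form) is already established, so O(¬lower_boom).
The contrapositive of premise 4 (O(¬authorize_badge → lower_boom)) is O(¬lower_boom → authorize_badge), and O(¬lower_boom) is already established, so O(authorize_badge).
Premise 1, O(reject_dataset → ¬authorize_badge), contraposes to O(authorize_badge → ¬reject_dataset); with O(authorize_badge) we get O(¬reject_dataset).
However, F(¬reject_dataset) at premise 5 amounts to O(reject_dataset).
We now have both O(¬reject_dataset) and O(reject_dataset) — reject_dataset is simultaneously obligatory and forbidden, violating the D-axiom.

Inconsistent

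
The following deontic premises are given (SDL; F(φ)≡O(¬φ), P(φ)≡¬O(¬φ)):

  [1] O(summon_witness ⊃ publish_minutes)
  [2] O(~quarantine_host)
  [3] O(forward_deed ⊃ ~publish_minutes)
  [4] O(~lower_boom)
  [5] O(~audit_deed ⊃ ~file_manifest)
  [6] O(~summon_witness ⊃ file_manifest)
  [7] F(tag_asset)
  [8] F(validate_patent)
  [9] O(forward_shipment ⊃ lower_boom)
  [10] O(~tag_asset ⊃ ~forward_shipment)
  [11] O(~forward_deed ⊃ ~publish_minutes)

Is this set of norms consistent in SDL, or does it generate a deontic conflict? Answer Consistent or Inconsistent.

Premise 9 is O(forward_shipment ⊃ lower_boom), but O(forward_shipment) is not derivable from the premises, so it does not yield O(lower_boom).
So O(lower_boom) is not derivable, and the apparent clash with O(~lower_boom) does not arise.
A world satisfying every obligation exists (e.g. audit_deed=true, file_manifest=true, forward_deed=false, forward_shipment=false, lower_boom=false, publish_minutes=false, quarantine_host=false, summon_witness=false, tag_asset=false, validate_patent=false); no atom is both obligatory and forbidden, so the set is consistent.

Consistent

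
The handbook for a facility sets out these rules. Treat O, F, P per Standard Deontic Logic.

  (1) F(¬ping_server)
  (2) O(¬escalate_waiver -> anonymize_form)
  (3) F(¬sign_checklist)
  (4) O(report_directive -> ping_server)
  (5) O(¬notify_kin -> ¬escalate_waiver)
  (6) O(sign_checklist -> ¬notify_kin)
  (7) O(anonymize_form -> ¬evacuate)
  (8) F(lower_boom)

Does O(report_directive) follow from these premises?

Premise 4 is O(report_directive -> ping_server); even if O(ping_server) held, inferring O(report_directive) would be affirming the consequent — invalid.
No other premise forces O(report_directive). An ideal world satisfying every premise can still have report_directive false, so O(report_directive) is not derivable.

No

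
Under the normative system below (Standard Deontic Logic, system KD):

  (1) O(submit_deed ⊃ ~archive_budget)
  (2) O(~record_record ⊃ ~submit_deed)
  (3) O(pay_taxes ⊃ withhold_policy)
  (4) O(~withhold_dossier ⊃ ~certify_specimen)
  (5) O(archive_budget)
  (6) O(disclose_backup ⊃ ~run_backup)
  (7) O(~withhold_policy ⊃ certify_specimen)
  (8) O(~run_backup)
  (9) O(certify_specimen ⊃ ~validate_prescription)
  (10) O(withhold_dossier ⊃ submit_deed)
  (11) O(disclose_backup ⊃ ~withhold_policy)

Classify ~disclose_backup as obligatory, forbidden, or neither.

From premise 5 we have O(archive_budget).
Premise 1, O(submit_deed ⊃ ~archive_budget), contraposes to O(archive_budget ⊃ ~submit_deed); with O(archive_budget) we get O(~submit_deed).
Premise 10 is O(withhold_dossier ⊃ submit_deed); contrapositively O(~submit_deed ⊃ ~withhold_dossier). Since O(~submit_deed) holds, K gives O(~withhold_dossier).
With premise 4, O(~withhold_dossier ⊃ ~certify_specimen), the K-axiom yields O(~certify_specimen).
Premise 7 is O(~withhold_policy ⊃ certify_specimen); contrapositively O(~certify_specimen ⊃ withhold_policy). Since O(~certify_specimen) holds, K gives O(withhold_policy).
Premise 11 is O(disclose_backup ⊃ ~withhold_policy); contrapositively O(withhold_policy ⊃ ~disclose_backup). Since O(withhold_policy) holds, K gives O(~disclose_backup).
Premises 2, 3, 6, 8, 9 do not contribute to this derivation.
Hence ~disclose_backup is obligatory.

Obligatory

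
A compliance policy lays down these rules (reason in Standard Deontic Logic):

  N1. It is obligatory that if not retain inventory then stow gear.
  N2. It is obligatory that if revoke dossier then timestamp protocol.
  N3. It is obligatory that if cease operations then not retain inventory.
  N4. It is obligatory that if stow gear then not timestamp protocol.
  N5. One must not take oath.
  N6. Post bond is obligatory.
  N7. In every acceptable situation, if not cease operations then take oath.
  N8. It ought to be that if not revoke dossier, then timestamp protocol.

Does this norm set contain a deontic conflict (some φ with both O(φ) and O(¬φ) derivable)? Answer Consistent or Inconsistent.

Premises 8 and 2 are O(¬revoke_dossier → timestamp_protocol) and O(revoke_dossier → timestamp_protocol); every ideal world satisfies ¬revoke_dossier or revoke_dossier, so in either case timestamp_protocol holds — hence O(timestamp_protocol).
Premise 4, O(stow_gear → ¬timestamp_protocol), contraposes to O(timestamp_protocol → ¬stow_gear); with O(timestamp_protocol) we get O(¬stow_gear).
Premise 1 is O(¬retain_inventory → stow_gear); contrapositively O(¬stow_gear → retain_inventory). Since O(¬stow_gear) holds, K gives O(retain_inventory).
Premise 3, O(cease_operations → ¬retain_inventory), contraposes to O(retain_inventory → ¬cease_operations); with O(retain_inventory) we get O(¬cease_operations).
Premise 7 is O(¬cease_operations → take_oath); since O(¬cease_operations), deontic closure gives O(take_oath).
However, F(take_oath) at premise 5 amounts to O(¬take_oath).
We now have both O(take_oath) and O(¬take_oath) — take_oath is simultaneously obligatory and forbidden, violating the D-axiom.

Inconsistent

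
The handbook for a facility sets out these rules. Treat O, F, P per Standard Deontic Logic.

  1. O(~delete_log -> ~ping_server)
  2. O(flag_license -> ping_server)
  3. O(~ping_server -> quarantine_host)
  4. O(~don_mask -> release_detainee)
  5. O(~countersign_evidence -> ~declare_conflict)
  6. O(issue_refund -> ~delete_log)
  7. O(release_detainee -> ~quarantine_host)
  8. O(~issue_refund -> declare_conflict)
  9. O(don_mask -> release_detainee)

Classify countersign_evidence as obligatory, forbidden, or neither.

Obligatory

By case analysis on don_mask: premise 9 gives O(don_mask -> release_detainee) and premise 4 gives O(~don_mask -> release_detainee), so O(release_detainee) either way.
Premise 7 is O(release_detainee -> ~quarantine_host); since O(release_detainee), deontic closure gives O(~quarantine_host).
The contrapositive of premise 3 (O(~ping_server -> quarantine_host)) is O(~quarantine_host -> ping_server), and O(~quarantine_host) is already established, so O(ping_server).
Premise 1 is O(~delete_log -> ~ping_server); contrapositively O(ping_server -> delete_log). Since O(ping_server) holds, K gives O(delete_log).
Premise 6 is O(issue_refund -> ~delete_log); contrapositively O(delete_log -> ~issue_refund). Since O(delete_log) holds, K gives O(~issue_refund).
From O(~issue_refund) and premise 8, O(~issue_refund -> declare_conflict), we obtain O(declare_conflict).
Premise 5 is O(~countersign_evidence -> ~declare_conflict); contrapositively O(declare_conflict -> countersign_evidence). Since O(declare_conflict) holds, K gives O(countersign_evidence).
Premise 2 does not contribute to this derivation.
Hence countersign_evidence is obligatory.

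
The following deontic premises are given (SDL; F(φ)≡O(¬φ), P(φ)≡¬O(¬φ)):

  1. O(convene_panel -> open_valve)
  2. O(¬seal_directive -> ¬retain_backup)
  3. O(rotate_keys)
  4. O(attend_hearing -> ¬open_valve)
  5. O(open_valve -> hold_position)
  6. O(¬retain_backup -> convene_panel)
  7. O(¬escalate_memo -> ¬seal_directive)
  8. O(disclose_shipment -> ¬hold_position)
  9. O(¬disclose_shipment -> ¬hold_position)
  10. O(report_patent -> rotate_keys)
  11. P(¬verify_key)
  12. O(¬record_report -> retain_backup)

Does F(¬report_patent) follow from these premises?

Premise 10 is O(report_patent -> rotate_keys); even if O(rotate_keys) held, inferring O(report_patent) would be affirming the consequent — invalid.
No other premise forces O(report_patent). An ideal world satisfying every premise can still have ¬report_patent true, so F(¬report_patent) is not derivable.

No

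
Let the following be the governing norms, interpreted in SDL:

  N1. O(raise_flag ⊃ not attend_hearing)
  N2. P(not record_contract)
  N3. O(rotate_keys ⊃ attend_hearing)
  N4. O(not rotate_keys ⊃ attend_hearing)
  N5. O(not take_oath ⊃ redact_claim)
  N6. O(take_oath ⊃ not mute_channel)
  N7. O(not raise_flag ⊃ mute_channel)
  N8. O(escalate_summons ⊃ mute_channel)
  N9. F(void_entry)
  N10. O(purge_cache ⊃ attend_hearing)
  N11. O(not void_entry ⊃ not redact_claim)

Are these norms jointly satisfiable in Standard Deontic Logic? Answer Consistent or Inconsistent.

Inconsistent

By case analysis on not rotate_keys: premise 4 gives O(not rotate_keys ⊃ attend_hearing) and premise 3 gives O(rotate_keys ⊃ attend_hearing), so O(attend_hearing) either way.
Premise 1 is O(raise_flag ⊃ not attend_hearing); contrapositively O(attend_hearing ⊃ not raise_flag). Since O(attend_hearing) holds, K gives O(not raise_flag).
Applying K to premise 7 (O(not raise_flag ⊃ mute_channel)) and O(not raise_flag) yields O(mute_channel).
Premise 6, O(take_oath ⊃ not mute_channel), contraposes to O(mute_channel ⊃ not take_oath); with O(mute_channel) we get O(not take_oath).
With premise 5, O(not take_oath ⊃ redact_claim), the K-axiom yields O(redact_claim).
The contrapositive of premise 11 (O(not void_entry ⊃ not redact_claim)) is O(redact_claim ⊃ void_entry), and O(redact_claim) is already established, so O(void_entry).
However, F(void_entry) at premise 9 amounts to O(not void_entry).
We now have both O(void_entry) and O(not void_entry) — void_entry is simultaneously obligatory and forbidden, violating the D-axiom.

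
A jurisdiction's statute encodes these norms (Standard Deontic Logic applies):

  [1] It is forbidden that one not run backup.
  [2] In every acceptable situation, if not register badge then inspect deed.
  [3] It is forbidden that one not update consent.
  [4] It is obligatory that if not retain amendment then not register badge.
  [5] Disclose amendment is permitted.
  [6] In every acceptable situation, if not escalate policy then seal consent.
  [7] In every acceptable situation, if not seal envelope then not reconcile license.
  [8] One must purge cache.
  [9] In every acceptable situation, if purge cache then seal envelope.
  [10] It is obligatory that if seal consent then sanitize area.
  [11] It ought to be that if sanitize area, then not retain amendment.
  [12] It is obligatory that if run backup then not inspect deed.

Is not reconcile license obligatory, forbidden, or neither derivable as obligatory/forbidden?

Premise 7 is O(¬seal_envelope → ¬reconcile_license), but O(¬seal_envelope) is not derivable from the premises, so it does not yield O(¬reconcile_license).
No premise or chain of K-axiom applications forces O(¬reconcile_license), and none forces O(reconcile_license). So ¬reconcile_license is neither obligatory nor forbidden under these norms.

Neither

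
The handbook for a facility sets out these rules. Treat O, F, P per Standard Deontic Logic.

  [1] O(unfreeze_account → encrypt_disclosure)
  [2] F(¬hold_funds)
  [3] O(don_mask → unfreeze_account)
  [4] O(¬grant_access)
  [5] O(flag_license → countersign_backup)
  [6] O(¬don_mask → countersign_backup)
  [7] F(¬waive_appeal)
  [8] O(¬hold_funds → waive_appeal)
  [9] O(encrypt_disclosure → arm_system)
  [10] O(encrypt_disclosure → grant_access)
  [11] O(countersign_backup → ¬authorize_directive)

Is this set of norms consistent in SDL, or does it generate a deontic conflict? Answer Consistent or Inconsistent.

Consistent

Premise 8 is O(¬hold_funds → waive_appeal); even if O(waive_appeal) held, inferring O(¬hold_funds) would be affirming the consequent — invalid.
So O(¬hold_funds) is not derivable, and the apparent clash with O(hold_funds) does not arise.
A world satisfying every obligation exists (e.g. arm_system=false, authorize_directive=false, countersign_backup=true, don_mask=false, encrypt_disclosure=false, flag_license=false, grant_access=false, hold_funds=true, unfreeze_account=false, waive_appeal=true); no atom is both obligatory and forbidden, so the set is consistent.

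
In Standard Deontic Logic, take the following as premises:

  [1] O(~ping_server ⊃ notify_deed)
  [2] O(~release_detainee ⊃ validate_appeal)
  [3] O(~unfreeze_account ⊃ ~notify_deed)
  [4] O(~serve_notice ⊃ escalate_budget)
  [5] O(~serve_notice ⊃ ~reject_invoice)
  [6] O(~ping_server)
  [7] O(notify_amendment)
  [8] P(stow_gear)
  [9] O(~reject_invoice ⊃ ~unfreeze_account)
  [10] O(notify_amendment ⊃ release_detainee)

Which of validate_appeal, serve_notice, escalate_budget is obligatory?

serve_notice

Premise 6 gives O(~ping_server).
With premise 1, O(~ping_server ⊃ notify_deed), the K-axiom yields O(notify_deed).
Premise 3 is O(~unfreeze_account ⊃ ~notify_deed); contrapositively O(notify_deed ⊃ unfreeze_account). Since O(notify_deed) holds, K gives O(unfreeze_account).
Premise 9 is O(~reject_invoice ⊃ ~unfreeze_account); contrapositively O(unfreeze_account ⊃ reject_invoice). Since O(unfreeze_account) holds, K gives O(reject_invoice).
Premise 5, O(~serve_notice ⊃ ~reject_invoice), contraposes to O(reject_invoice ⊃ serve_notice); with O(reject_invoice) we get O(serve_notice).
So O(serve_notice) holds — serve_notice is obligatory. None of the other listed options is made obligatory by any chain of premises.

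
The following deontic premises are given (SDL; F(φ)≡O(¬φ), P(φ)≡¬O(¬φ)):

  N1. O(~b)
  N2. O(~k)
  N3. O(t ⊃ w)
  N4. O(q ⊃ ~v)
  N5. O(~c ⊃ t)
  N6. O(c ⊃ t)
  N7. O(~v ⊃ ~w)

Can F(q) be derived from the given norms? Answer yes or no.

Yes

Premises 6 and 5 cover both cases: O(c ⊃ t) and O(~c ⊃ t). Since c ∨ ~c is a tautology, O(t) follows.
Premise 3 is O(t ⊃ w); since O(t), deontic closure gives O(w).
Premise 7, O(~v ⊃ ~w), contraposes to O(w ⊃ v); with O(w) we get O(v).
Premise 4 is O(q ⊃ ~v); contrapositively O(v ⊃ ~q). Since O(v) holds, K gives O(~q).
Premises 1, 2 do not contribute to this derivation.
So O(~q) holds, i.e. F(q). The claim follows.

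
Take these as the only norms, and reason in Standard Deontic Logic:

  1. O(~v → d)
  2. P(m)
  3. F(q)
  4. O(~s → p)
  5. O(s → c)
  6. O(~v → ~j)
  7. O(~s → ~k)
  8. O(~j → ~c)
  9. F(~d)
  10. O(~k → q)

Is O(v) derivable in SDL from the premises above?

F(q) at premise 3 means O(~q).
Premise 10 is O(~k → q); contrapositively O(~q → k). Since O(~q) holds, K gives O(k).
Premise 7, O(~s → ~k), contraposes to O(k → s); with O(k) we get O(s).
With premise 5, O(s → c), the K-axiom yields O(c).
Premise 8 is O(~j → ~c); contrapositively O(c → j). Since O(c) holds, K gives O(j).
Premise 6 is O(~v → ~j); contrapositively O(j → v). Since O(j) holds, K gives O(v).
Premises 1, 2, 4, 9 do not contribute to this derivation.
So O(v) follows.

Yes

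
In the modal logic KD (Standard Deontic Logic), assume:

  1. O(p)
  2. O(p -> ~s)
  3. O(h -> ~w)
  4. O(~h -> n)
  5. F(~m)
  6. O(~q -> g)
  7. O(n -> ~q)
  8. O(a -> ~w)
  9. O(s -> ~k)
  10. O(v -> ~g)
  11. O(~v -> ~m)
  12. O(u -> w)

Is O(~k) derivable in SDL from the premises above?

Premise 9 is O(s -> ~k), but O(s) is not derivable from the premises, so it does not yield O(~k).
No other premise forces O(~k). An ideal world satisfying every premise can still have ~k false, so O(~k) is not derivable.

No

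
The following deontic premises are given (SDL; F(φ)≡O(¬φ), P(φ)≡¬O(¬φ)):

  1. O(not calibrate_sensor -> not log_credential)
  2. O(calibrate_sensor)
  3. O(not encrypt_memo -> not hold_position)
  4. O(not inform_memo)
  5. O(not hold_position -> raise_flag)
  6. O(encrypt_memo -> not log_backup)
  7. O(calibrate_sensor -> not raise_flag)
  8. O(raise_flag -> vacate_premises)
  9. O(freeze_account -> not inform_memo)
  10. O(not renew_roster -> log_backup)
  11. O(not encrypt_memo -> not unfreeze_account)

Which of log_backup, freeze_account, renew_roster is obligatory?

renew_roster

Premise 2 gives O(calibrate_sensor).
Premise 7 is O(calibrate_sensor -> not raise_flag); since O(calibrate_sensor), deontic closure gives O(not raise_flag).
Premise 5, O(not hold_position -> raise_flag), contraposes to O(not raise_flag -> hold_position); with O(not raise_flag) we get O(hold_position).
The contrapositive of premise 3 (O(not encrypt_memo -> not hold_position)) is O(hold_position -> encrypt_memo), and O(hold_position) is already established, so O(encrypt_memo).
Applying K to premise 6 (O(encrypt_memo -> not log_backup)) and O(encrypt_memo) yields O(not log_backup).
Premise 10 is O(not renew_roster -> log_backup); contrapositively O(not log_backup -> renew_roster). Since O(not log_backup) holds, K gives O(renew_roster).
So O(renew_roster) holds — renew_roster is obligatory. None of the other listed options is made obligatory by any chain of premises.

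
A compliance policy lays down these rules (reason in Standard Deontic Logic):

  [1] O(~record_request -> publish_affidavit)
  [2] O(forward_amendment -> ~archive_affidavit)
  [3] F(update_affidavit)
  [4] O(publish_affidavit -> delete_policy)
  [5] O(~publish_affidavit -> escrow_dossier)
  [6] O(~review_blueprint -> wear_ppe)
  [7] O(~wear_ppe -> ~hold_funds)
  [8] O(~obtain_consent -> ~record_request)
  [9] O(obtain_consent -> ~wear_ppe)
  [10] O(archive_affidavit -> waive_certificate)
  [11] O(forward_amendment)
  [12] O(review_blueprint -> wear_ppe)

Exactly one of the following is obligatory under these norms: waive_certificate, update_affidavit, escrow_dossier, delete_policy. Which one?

delete_policy

By case analysis on ~review_blueprint: premise 6 gives O(~review_blueprint -> wear_ppe) and premise 12 gives O(review_blueprint -> wear_ppe), so O(wear_ppe) either way.
Premise 9, O(obtain_consent -> ~wear_ppe), contraposes to O(wear_ppe -> ~obtain_consent); with O(wear_ppe) we get O(~obtain_consent).
Premise 8 is O(~obtain_consent -> ~record_request); since O(~obtain_consent), deontic closure gives O(~record_request).
With premise 1, O(~record_request -> publish_affidavit), the K-axiom yields O(publish_affidavit).
Premise 4 is O(publish_affidavit -> delete_policy); since O(publish_affidavit), deontic closure gives O(delete_policy).
So O(delete_policy) holds — delete_policy is obligatory. None of the other listed options is made obligatory by any chain of premises.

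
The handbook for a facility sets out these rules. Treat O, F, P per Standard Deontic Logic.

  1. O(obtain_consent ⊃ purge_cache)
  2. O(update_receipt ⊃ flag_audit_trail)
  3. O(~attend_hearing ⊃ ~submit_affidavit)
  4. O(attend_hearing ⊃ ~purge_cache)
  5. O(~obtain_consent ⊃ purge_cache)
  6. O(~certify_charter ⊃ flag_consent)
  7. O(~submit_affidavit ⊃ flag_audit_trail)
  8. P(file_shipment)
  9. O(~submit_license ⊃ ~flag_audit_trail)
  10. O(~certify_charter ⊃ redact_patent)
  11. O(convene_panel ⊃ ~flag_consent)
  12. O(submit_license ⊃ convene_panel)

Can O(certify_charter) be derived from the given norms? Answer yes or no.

Yes

Premises 5 and 1 are O(~obtain_consent ⊃ purge_cache) and O(obtain_consent ⊃ purge_cache); every ideal world satisfies ~obtain_consent or obtain_consent, so in either case purge_cache holds — hence O(purge_cache).
The contrapositive of premise 4 (O(attend_hearing ⊃ ~purge_cache)) is O(purge_cache ⊃ ~attend_hearing), and O(purge_cache) is already established, so O(~attend_hearing).
Premise 3 is O(~attend_hearing ⊃ ~submit_affidavit); since O(~attend_hearing), deontic closure gives O(~submit_affidavit).
With premise 7, O(~submit_affidavit ⊃ flag_audit_trail), the K-axiom yields O(flag_audit_trail).
The contrapositive of premise 9 (O(~submit_license ⊃ ~flag_audit_trail)) is O(flag_audit_trail ⊃ submit_license), and O(flag_audit_trail) is already established, so O(submit_license).
Applying K to premise 12 (O(submit_license ⊃ convene_panel)) and O(submit_license) yields O(convene_panel).
With premise 11, O(convene_panel ⊃ ~flag_consent), the K-axiom yields O(~flag_consent).
The contrapositive of premise 6 (O(~certify_charter ⊃ flag_consent)) is O(~flag_consent ⊃ certify_charter), and O(~flag_consent) is already established, so O(certify_charter).
Premises 2, 8, 10 do not contribute to this derivation.
So O(certify_charter) follows.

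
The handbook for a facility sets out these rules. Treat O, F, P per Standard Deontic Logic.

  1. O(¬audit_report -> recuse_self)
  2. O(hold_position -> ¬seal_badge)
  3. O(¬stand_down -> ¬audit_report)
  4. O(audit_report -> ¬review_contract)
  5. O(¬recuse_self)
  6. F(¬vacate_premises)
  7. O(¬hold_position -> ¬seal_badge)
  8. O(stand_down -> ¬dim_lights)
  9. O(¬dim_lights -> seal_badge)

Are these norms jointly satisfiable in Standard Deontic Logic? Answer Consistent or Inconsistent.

Premises 2 and 7 cover both cases: O(hold_position -> ¬seal_badge) and O(¬hold_position -> ¬seal_badge). Since hold_position ∨ ¬hold_position is a tautology, O(¬seal_badge) follows.
Premise 9, O(¬dim_lights -> seal_badge), contraposes to O(¬seal_badge -> dim_lights); with O(¬seal_badge) we get O(dim_lights).
Premise 8 is O(stand_down -> ¬dim_lights); contrapositively O(dim_lights -> ¬stand_down). Since O(dim_lights) holds, K gives O(¬stand_down).
Premise 3 is O(¬stand_down -> ¬audit_report); since O(¬stand_down), deontic closure gives O(¬audit_report).
Applying K to premise 1 (O(¬audit_report -> recuse_self)) and O(¬audit_report) yields O(recuse_self).
But premise 5 directly asserts O(¬recuse_self).
We now have both O(recuse_self) and O(¬recuse_self) — recuse_self is simultaneously obligatory and forbidden, violating the D-axiom.

Inconsistent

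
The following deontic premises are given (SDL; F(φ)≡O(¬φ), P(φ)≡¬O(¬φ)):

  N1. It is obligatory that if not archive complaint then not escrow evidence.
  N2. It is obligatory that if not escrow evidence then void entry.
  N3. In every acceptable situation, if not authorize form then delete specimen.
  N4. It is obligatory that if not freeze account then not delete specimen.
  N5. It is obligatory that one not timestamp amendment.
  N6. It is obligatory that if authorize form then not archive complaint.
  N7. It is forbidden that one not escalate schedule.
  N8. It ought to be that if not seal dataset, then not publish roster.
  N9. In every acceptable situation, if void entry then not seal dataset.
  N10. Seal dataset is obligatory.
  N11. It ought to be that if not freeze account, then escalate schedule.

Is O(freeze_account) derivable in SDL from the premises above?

Yes

Premise 10 states O(seal_dataset) outright.
The contrapositive of premise 9 (O(void_entry → ¬seal_dataset)) is O(seal_dataset → ¬void_entry), and O(seal_dataset) is already established, so O(¬void_entry).
Premise 2 is O(¬escrow_evidence → void_entry); contrapositively O(¬void_entry → escrow_evidence). Since O(¬void_entry) holds, K gives O(escrow_evidence).
Premise 1 is O(¬archive_complaint → ¬escrow_evidence); contrapositively O(escrow_evidence → archive_complaint). Since O(escrow_evidence) holds, K gives O(archive_complaint).
The contrapositive of premise 6 (O(authorize_form → ¬archive_complaint)) is O(archive_complaint → ¬authorize_form), and O(archive_complaint) is already established, so O(¬authorize_form).
From O(¬authorize_form) and premise 3, O(¬authorize_form → delete_specimen), we obtain O(delete_specimen).
The contrapositive of premise 4 (O(¬freeze_account → ¬delete_specimen)) is O(delete_specimen → freeze_account), and O(delete_specimen) is already established, so O(freeze_account).
Premises 5, 7, 8, 11 do not contribute to this derivation.
So O(freeze_account) follows.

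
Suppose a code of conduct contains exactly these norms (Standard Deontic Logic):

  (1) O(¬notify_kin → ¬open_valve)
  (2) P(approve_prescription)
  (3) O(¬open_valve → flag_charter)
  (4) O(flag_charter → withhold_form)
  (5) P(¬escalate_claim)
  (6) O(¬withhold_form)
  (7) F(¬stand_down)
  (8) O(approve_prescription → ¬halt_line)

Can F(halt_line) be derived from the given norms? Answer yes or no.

Premise 8 is O(approve_prescription → ¬halt_line), but O(approve_prescription) is not derivable from the premises (the permission P(approve_prescription) asserts only ¬O(¬approve_prescription), not O(approve_prescription)), so it does not yield O(¬halt_line).
No other premise forces O(¬halt_line). An ideal world satisfying every premise can still have halt_line true, so F(halt_line) is not derivable.

No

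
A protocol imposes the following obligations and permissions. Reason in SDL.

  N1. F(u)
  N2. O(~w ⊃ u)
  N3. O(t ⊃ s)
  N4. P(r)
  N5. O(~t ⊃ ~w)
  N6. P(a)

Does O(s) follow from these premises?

Yes

F(u) at premise 1 means O(~u).
Premise 2, O(~w ⊃ u), contraposes to O(~u ⊃ w); with O(~u) we get O(w).
Premise 5, O(~t ⊃ ~w), contraposes to O(w ⊃ t); with O(w) we get O(t).
Applying K to premise 3 (O(t ⊃ s)) and O(t) yields O(s).
Premises 4, 6 do not contribute to this derivation.
So O(s) follows.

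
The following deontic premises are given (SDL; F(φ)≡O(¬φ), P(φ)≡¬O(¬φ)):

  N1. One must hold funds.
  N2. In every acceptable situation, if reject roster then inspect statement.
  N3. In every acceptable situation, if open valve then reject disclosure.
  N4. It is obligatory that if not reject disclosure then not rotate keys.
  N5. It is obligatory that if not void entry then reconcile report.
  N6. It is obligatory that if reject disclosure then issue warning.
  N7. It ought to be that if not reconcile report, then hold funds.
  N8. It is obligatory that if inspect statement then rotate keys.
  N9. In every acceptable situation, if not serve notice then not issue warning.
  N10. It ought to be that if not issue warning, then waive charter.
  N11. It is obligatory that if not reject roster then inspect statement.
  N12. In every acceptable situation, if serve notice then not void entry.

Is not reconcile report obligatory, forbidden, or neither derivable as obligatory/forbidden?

Premises 2 and 11 cover both cases: O(reject_roster → inspect_statement) and O(¬reject_roster → inspect_statement). Since reject_roster ∨ ¬reject_roster is a tautology, O(inspect_statement) follows.
Premise 8 is O(inspect_statement → rotate_keys); since O(inspect_statement), deontic closure gives O(rotate_keys).
Premise 4, O(¬reject_disclosure → ¬rotate_keys), contraposes to O(rotate_keys → reject_disclosure); with O(rotate_keys) we get O(reject_disclosure).
With premise 6, O(reject_disclosure → issue_warning), the K-axiom yields O(issue_warning).
Premise 9 is O(¬serve_notice → ¬issue_warning); contrapositively O(issue_warning → serve_notice). Since O(issue_warning) holds, K gives O(serve_notice).
Premise 12 is O(serve_notice → ¬void_entry); since O(serve_notice), deontic closure gives O(¬void_entry).
With premise 5, O(¬void_entry → reconcile_report), the K-axiom yields O(reconcile_report).
Premises 1, 3, 7, 10 do not contribute to this derivation.
Thus O(reconcile_report), which is F(¬reconcile_report): ¬reconcile_report is forbidden.

Forbidden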